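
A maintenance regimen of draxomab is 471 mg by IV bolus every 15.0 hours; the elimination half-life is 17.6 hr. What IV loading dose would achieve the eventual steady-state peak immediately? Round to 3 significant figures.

1060 mg

k = ln 2 / 17.6 = 0.03938 hr⁻¹
Accumulation ratio R = 1 / (1 − e^(−kτ)) = 1 / (1 − e^(−0.03938×15.0)) = 1 / (1 − 0.5539) = 2.242
Loading dose = maintenance dose × R = 471 × 2.242 ≈ 1060 mg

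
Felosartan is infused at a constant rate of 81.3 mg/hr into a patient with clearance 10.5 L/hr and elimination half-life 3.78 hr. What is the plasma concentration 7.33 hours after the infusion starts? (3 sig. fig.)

Css = rate / CL = 81.3 / 10.5 = 7.743 µg/mL
k = ln 2 / 3.78 = 0.1834 hr⁻¹
C(t) = Css (1 − e^(−kt)) = 7.743 × (1 − e^(−1.344)) = 7.743 × 0.7392 ≈ 5.72 µg/mL

5.72 µg/mL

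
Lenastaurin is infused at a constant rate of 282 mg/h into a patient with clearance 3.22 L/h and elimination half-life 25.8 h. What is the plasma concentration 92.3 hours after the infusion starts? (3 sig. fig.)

80.2 µg/mL

Css = rate / CL = 282 / 3.22 = 87.58 µg/mL
k = ln 2 / 25.8 = 0.02687 h⁻¹
C(t) = Css (1 − e^(−kt)) = 87.58 × (1 − e^(−2.480)) = 87.58 × 0.9162 ≈ 80.2 µg/mL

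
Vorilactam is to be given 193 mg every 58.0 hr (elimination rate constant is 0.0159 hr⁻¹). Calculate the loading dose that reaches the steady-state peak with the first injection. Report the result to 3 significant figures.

Accumulation ratio R = 1 / (1 − e^(−kτ)) = 1 / (1 − e^(−0.01590×58.0)) = 1 / (1 − 0.3976) = 1.660
Loading dose = maintenance dose × R = 193 × 1.660 ≈ 320 mg

320 mg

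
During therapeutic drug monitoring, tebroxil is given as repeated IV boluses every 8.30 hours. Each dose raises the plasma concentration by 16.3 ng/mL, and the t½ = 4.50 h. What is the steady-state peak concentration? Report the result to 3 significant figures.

22.6 ng/mL

k = ln 2 / 4.50 = 0.1540 h⁻¹
Fraction remaining after one interval: e^(−kτ) = e^(−0.1540 × 8.30) = 0.2785
R = 1 / (1 − 0.2785) = 1.386
Css,max = 16.3 × 1.386 ≈ 22.6 ng/mL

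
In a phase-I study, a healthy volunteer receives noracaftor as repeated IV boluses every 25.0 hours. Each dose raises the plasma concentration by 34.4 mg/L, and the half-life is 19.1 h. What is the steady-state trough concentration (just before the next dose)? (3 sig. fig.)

k = ln 2 / 19.1 = 0.03629 h⁻¹
Fraction remaining after one interval: e^(−kτ) = e^(−0.03629 × 25.0) = 0.4036
R = 1 / (1 − 0.4036) = 1.677
Css,max = 34.4 × 1.677 = 57.68 mg/L
Css,min = Css,max × e^(−kτ) = 57.68 × 0.4036 ≈ 23.3 mg/L

23.3 mg/L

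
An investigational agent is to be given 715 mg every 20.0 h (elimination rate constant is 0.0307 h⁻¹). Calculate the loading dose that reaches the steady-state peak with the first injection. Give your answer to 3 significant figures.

1560 mg

Accumulation ratio R = 1 / (1 − e^(−kτ)) = 1 / (1 − e^(−0.03070×20.0)) = 1 / (1 − 0.5412) = 2.180
Loading dose = maintenance dose × R = 715 × 2.180 ≈ 1560 mg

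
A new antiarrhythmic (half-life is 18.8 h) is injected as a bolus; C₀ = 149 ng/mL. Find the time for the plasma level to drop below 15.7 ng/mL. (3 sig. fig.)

k = ln 2 / 18.8 = 0.03687 h⁻¹
C(t) = C₀ e^(−kt)  ⇒  t = ln(C₀/C) / k
t = ln(149/15.7) / 0.03687 = 2.250 / 0.03687 ≈ 61.0 hours

61.0 hours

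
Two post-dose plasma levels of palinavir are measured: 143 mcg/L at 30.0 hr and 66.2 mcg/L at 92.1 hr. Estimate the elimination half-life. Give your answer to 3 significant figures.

55.9 hours

k = ln(C₁/C₂) / (t₂ − t₁) = ln(143/66.2) / (92.1 − 30.0)
  = 0.7702 / 62.10 = 0.01240 hr⁻¹
t½ = ln 2 / k = ln 2 / 0.01240 ≈ 55.9 hours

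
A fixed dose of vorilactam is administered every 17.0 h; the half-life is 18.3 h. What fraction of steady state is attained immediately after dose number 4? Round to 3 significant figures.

k = ln 2 / 18.3 = 0.03788 h⁻¹
f_n = 1 − e^(−nkτ) = 1 − e^(−4 × 0.03788 × 17.0) = 1 − e^(−2.576) = 1 − 0.07611 ≈ 0.924

0.924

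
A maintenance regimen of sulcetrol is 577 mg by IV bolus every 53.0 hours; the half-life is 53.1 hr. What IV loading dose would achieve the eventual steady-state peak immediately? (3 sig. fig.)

k = ln 2 / 53.1 = 0.01305 hr⁻¹
Accumulation ratio R = 1 / (1 − e^(−kτ)) = 1 / (1 − e^(−0.01305×53.0)) = 1 / (1 − 0.5007) = 2.003
Loading dose = maintenance dose × R = 577 × 2.003 ≈ 1160 mg

1160 mg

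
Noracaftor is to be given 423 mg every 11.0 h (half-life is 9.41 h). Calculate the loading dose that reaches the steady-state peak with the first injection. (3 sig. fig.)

762 mg

k = ln 2 / 9.41 = 0.07366 h⁻¹
Accumulation ratio R = 1 / (1 − e^(−kτ)) = 1 / (1 − e^(−0.07366×11.0)) = 1 / (1 − 0.4447) = 1.801
Loading dose = maintenance dose × R = 423 × 1.801 ≈ 762 mg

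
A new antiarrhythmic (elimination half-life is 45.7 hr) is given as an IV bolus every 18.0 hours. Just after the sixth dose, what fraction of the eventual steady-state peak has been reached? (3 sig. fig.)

k = ln 2 / 45.7 = 0.01517 hr⁻¹
f_n = 1 − e^(−nkτ) = 1 − e^(−6 × 0.01517 × 18.0) = 1 − e^(−1.638) = 1 − 0.1944 ≈ 0.806

0.806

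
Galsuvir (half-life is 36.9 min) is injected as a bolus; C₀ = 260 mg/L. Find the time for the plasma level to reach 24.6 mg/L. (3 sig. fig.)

126 minutes

k = ln 2 / 36.9 = 0.01878 min⁻¹
C(t) = C₀ e^(−kt)  ⇒  t = ln(C₀/C) / k
t = ln(260/24.6) / 0.01878 = 2.358 / 0.01878 ≈ 126 minutes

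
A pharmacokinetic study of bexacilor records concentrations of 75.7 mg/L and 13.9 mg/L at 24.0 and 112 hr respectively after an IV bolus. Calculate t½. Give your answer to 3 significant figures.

k = ln(C₁/C₂) / (t₂ − t₁) = ln(75.7/13.9) / (112 − 24.0)
  = 1.695 / 88.00 = 0.01926 hr⁻¹
t½ = ln 2 / k = ln 2 / 0.01926 ≈ 36.0 hours

36.0 hours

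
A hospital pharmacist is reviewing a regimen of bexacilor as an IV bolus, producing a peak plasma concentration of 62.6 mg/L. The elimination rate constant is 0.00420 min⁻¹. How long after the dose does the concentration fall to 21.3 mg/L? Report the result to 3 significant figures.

C(t) = C₀ e^(−kt)  ⇒  t = ln(C₀/C) / k
t = ln(62.6/21.3) / 0.004200 = 1.078 / 0.004200 ≈ 257 minutes

257 minutes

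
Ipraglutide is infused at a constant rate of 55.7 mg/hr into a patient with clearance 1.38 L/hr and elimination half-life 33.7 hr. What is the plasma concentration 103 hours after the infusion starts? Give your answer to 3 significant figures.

35.5 µg/mL

Css = rate / CL = 55.7 / 1.38 = 40.36 µg/mL
k = ln 2 / 33.7 = 0.02057 hr⁻¹
C(t) = Css (1 − e^(−kt)) = 40.36 × (1 − e^(−2.119)) = 40.36 × 0.8798 ≈ 35.5 µg/mL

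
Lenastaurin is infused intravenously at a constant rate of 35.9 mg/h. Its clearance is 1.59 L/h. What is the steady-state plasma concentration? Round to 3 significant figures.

22.6 µg/mL

Css = infusion rate / CL = 35.9 / 1.59 ≈ 22.6 µg/mL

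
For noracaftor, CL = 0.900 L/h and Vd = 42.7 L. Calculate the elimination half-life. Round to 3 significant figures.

k = CL / V = 0.900 / 42.7 = 0.02108 h⁻¹
t½ = ln 2 / k = ln 2 / 0.02108 ≈ 32.9 hours

32.9 hours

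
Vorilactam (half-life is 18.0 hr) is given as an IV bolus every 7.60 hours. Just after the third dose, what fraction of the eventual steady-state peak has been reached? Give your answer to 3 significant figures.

k = ln 2 / 18.0 = 0.03851 hr⁻¹
f_n = 1 − e^(−nkτ) = 1 − e^(−3 × 0.03851 × 7.60) = 1 − e^(−0.8780) = 1 − 0.4156 ≈ 0.584

0.584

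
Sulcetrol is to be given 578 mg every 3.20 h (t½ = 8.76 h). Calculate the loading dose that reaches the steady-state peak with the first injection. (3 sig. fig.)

k = ln 2 / 8.76 = 0.07913 h⁻¹
Accumulation ratio R = 1 / (1 − e^(−kτ)) = 1 / (1 − e^(−0.07913×3.20)) = 1 / (1 − 0.7763) = 4.470
Loading dose = maintenance dose × R = 578 × 4.470 ≈ 2580 mg

2580 mg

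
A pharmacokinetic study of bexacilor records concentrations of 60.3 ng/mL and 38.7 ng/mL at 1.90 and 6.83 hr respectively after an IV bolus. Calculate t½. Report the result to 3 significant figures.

k = ln(C₁/C₂) / (t₂ − t₁) = ln(60.3/38.7) / (6.83 − 1.90)
  = 0.4435 / 4.930 = 0.08996 hr⁻¹
t½ = ln 2 / k = ln 2 / 0.08996 ≈ 7.71 hours

7.71 hours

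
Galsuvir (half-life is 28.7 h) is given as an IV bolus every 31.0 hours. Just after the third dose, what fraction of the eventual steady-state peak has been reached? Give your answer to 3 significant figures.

0.894

k = ln 2 / 28.7 = 0.02415 h⁻¹
f_n = 1 − e^(−nkτ) = 1 − e^(−3 × 0.02415 × 31.0) = 1 − e^(−2.246) = 1 − 0.1058 ≈ 0.894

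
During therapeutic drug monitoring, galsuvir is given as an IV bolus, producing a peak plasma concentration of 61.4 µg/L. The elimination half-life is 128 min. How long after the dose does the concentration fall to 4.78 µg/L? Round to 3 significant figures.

k = ln 2 / 128 = 0.005415 min⁻¹
C(t) = C₀ e^(−kt)  ⇒  t = ln(C₀/C) / k
t = ln(61.4/4.78) / 0.005415 = 2.553 / 0.005415 ≈ 471 minutes

471 minutes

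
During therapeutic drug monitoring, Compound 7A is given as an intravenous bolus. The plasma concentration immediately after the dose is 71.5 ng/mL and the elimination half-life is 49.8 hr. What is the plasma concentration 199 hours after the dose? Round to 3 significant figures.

k = ln 2 / 49.8 = 0.01392 hr⁻¹
C(t) = C₀ e^(−kt) = 71.5 × e^(−0.01392 × 199) = 71.5 × e^(−2.770) = 71.5 × 0.06267 ≈ 4.48 ng/mL

4.48 ng/mL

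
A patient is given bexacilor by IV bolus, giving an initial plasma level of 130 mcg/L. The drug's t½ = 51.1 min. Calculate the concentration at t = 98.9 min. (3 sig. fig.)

34.0 mcg/L

k = ln 2 / 51.1 = 0.01356 min⁻¹
C(t) = C₀ e^(−kt) = 130 × e^(−0.01356 × 98.9) = 130 × e^(−1.342) = 130 × 0.2614 ≈ 34.0 mcg/L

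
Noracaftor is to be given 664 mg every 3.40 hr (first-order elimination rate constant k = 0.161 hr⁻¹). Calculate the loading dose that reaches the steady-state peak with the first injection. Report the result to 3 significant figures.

Accumulation ratio R = 1 / (1 − e^(−kτ)) = 1 / (1 − e^(−0.1610×3.40)) = 1 / (1 − 0.5785) = 2.372
Loading dose = maintenance dose × R = 664 × 2.372 ≈ 1580 mg

1580 mg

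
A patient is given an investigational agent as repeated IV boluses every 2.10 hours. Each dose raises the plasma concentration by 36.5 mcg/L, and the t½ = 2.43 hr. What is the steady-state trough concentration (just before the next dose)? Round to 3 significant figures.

k = ln 2 / 2.43 = 0.2852 hr⁻¹
Fraction remaining after one interval: e^(−kτ) = e^(−0.2852 × 2.10) = 0.5494
R = 1 / (1 − 0.5494) = 2.219
Css,max = 36.5 × 2.219 = 80.99 mcg/L
Css,min = Css,max × e^(−kτ) = 80.99 × 0.5494 ≈ 44.5 mcg/L

44.5 mcg/L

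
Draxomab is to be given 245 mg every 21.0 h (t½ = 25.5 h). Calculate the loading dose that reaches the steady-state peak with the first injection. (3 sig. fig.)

k = ln 2 / 25.5 = 0.02718 h⁻¹
Accumulation ratio R = 1 / (1 − e^(−kτ)) = 1 / (1 − e^(−0.02718×21.0)) = 1 / (1 − 0.5651) = 2.299
Loading dose = maintenance dose × R = 245 × 2.299 ≈ 563 mg

563 mg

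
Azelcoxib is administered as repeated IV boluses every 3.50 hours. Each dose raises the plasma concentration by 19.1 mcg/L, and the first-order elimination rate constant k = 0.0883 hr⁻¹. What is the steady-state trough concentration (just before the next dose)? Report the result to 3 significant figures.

52.7 mcg/L

Fraction remaining after one interval: e^(−kτ) = e^(−0.08830 × 3.50) = 0.7341
R = 1 / (1 − 0.7341) = 3.761
Css,max = 19.1 × 3.761 = 71.84 mcg/L
Css,min = Css,max × e^(−kτ) = 71.84 × 0.7341 ≈ 52.7 mcg/L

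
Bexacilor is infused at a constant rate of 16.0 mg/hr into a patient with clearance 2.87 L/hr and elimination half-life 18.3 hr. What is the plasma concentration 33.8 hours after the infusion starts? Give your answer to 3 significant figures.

Css = rate / CL = 16.0 / 2.87 = 5.575 µg/mL
k = ln 2 / 18.3 = 0.03788 hr⁻¹
C(t) = Css (1 − e^(−kt)) = 5.575 × (1 − e^(−1.280)) = 5.575 × 0.7220 ≈ 4.03 µg/mL

4.03 µg/mL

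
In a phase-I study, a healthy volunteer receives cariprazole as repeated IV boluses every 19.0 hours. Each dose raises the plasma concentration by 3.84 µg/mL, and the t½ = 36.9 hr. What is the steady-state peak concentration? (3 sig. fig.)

k = ln 2 / 36.9 = 0.01878 hr⁻¹
Fraction remaining after one interval: e^(−kτ) = e^(−0.01878 × 19.0) = 0.6998
R = 1 / (1 − 0.6998) = 3.332
Css,max = 3.84 × 3.332 ≈ 12.8 µg/mL

12.8 µg/mL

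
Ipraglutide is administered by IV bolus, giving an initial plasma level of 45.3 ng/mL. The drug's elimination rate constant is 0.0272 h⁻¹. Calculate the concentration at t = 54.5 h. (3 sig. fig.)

10.3 ng/mL

C(t) = C₀ e^(−kt) = 45.3 × e^(−0.02720 × 54.5) = 45.3 × e^(−1.482) = 45.3 × 0.2271 ≈ 10.3 ng/mL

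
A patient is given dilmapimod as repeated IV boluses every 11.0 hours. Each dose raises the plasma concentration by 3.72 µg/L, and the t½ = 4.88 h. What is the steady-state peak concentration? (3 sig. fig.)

k = ln 2 / 4.88 = 0.1420 h⁻¹
Fraction remaining after one interval: e^(−kτ) = e^(−0.1420 × 11.0) = 0.2096
R = 1 / (1 − 0.2096) = 1.265
Css,max = 3.72 × 1.265 ≈ 4.71 µg/L

4.71 µg/L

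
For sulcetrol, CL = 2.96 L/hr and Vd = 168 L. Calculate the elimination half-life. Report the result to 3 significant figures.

k = CL / V = 2.96 / 168 = 0.01762 hr⁻¹
t½ = ln 2 / k = ln 2 / 0.01762 ≈ 39.3 hours

39.3 hours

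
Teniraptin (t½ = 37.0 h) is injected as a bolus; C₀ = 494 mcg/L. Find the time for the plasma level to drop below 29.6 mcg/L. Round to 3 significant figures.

k = ln 2 / 37.0 = 0.01873 h⁻¹
C(t) = C₀ e^(−kt)  ⇒  t = ln(C₀/C) / k
t = ln(494/29.6) / 0.01873 = 2.815 / 0.01873 ≈ 150 hours

150 hours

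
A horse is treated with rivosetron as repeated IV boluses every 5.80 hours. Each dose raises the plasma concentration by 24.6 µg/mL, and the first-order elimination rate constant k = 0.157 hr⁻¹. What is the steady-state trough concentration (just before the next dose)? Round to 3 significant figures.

Fraction remaining after one interval: e^(−kτ) = e^(−0.1570 × 5.80) = 0.4023
R = 1 / (1 − 0.4023) = 1.673
Css,max = 24.6 × 1.673 = 41.16 µg/mL
Css,min = Css,max × e^(−kτ) = 41.16 × 0.4023 ≈ 16.6 µg/mL

16.6 µg/mL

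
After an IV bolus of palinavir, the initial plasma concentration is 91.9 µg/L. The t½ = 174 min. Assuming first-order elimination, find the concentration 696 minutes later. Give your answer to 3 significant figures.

5.74 µg/L

k = ln 2 / 174 = 0.003984 min⁻¹
696 min is 4.000 half-lives, so C = 91.9 × (1/2)^4.000 = 91.9 × 0.06250 ≈ 5.74 µg/L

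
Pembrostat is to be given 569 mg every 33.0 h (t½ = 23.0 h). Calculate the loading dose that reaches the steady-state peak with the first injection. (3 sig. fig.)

k = ln 2 / 23.0 = 0.03014 h⁻¹
Accumulation ratio R = 1 / (1 − e^(−kτ)) = 1 / (1 − e^(−0.03014×33.0)) = 1 / (1 − 0.3699) = 1.587
Loading dose = maintenance dose × R = 569 × 1.587 ≈ 903 mg

903 mg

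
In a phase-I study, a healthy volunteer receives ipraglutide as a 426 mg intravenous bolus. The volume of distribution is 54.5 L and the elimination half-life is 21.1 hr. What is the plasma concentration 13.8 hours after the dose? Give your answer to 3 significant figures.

4.97 µg/mL

C₀ = dose / V = 426 / 54.5 = 7.817 µg/mL
k = ln 2 / 21.1 = 0.03285 hr⁻¹
C(t) = C₀ e^(−kt) = 7.817 × e^(−0.03285 × 13.8) = 7.817 × e^(−0.4533) = 7.817 × 0.6355 ≈ 4.97 µg/mL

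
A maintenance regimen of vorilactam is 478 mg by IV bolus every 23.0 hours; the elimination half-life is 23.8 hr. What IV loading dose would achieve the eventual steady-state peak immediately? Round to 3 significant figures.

k = ln 2 / 23.8 = 0.02912 hr⁻¹
Accumulation ratio R = 1 / (1 − e^(−kτ)) = 1 / (1 − e^(−0.02912×23.0)) = 1 / (1 − 0.5118) = 2.048
Loading dose = maintenance dose × R = 478 × 2.048 ≈ 979 mg

979 mg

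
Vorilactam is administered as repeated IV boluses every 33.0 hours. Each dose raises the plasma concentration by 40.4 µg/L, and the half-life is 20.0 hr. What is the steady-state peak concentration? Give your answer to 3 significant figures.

k = ln 2 / 20.0 = 0.03466 hr⁻¹
Fraction remaining after one interval: e^(−kτ) = e^(−0.03466 × 33.0) = 0.3186
R = 1 / (1 − 0.3186) = 1.468
Css,max = 40.4 × 1.468 ≈ 59.3 µg/L

59.3 µg/L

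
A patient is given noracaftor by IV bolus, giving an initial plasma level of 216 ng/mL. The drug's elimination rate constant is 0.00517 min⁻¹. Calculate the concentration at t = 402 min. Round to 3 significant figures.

C(t) = C₀ e^(−kt) = 216 × e^(−0.005170 × 402) = 216 × e^(−2.078) = 216 × 0.1251 ≈ 27.0 ng/mL

27.0 ng/mL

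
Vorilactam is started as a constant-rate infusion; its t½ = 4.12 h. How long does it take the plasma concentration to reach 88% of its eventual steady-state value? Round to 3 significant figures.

12.6 hours

k = ln 2 / 4.12 = 0.1682 h⁻¹
f = 1 − e^(−kt)  ⇒  t = −ln(1 − f) / k
t = −ln(1 − 0.88) / 0.1682 = 2.120 / 0.1682 ≈ 12.6 hours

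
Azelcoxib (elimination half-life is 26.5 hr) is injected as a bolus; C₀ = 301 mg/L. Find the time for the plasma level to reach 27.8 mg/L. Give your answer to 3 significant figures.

91.1 hours

k = ln 2 / 26.5 = 0.02616 hr⁻¹
C(t) = C₀ e^(−kt)  ⇒  t = ln(C₀/C) / k
t = ln(301/27.8) / 0.02616 = 2.382 / 0.02616 ≈ 91.1 hours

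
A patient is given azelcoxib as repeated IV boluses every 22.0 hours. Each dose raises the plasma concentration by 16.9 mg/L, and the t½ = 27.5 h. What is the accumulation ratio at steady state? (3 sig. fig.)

k = ln 2 / 27.5 = 0.02521 h⁻¹
Fraction remaining after one interval: e^(−kτ) = e^(−0.02521 × 22.0) = 0.5743
R = 1 / (1 − 0.5743) = 1 / 0.4257 ≈ 2.35

2.35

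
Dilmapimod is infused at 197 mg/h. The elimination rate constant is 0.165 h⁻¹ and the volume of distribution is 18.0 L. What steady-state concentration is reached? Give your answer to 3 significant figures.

66.3 mg/L

CL = k · V = 0.165 × 18.0 = 2.970 L/h
Css = rate / CL = 197 / 2.970 ≈ 66.3 mg/L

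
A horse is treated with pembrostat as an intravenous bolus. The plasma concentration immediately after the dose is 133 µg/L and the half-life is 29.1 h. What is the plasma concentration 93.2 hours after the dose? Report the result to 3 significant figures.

k = ln 2 / 29.1 = 0.02382 h⁻¹
C(t) = C₀ e^(−kt) = 133 × e^(−0.02382 × 93.2) = 133 × e^(−2.220) = 133 × 0.1086 ≈ 14.4 µg/L

14.4 µg/L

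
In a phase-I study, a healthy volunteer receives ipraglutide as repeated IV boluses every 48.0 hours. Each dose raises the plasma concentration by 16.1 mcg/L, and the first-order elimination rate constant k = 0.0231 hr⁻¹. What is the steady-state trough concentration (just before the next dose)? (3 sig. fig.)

Fraction remaining after one interval: e^(−kτ) = e^(−0.02310 × 48.0) = 0.3300
R = 1 / (1 − 0.3300) = 1.492
Css,max = 16.1 × 1.492 = 24.03 mcg/L
Css,min = Css,max × e^(−kτ) = 24.03 × 0.3300 ≈ 7.93 mcg/L

7.93 mcg/L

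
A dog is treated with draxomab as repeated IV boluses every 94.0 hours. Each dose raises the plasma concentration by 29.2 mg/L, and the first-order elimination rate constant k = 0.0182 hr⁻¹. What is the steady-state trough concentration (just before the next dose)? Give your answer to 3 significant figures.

6.44 mg/L

Fraction remaining after one interval: e^(−kτ) = e^(−0.01820 × 94.0) = 0.1807
R = 1 / (1 − 0.1807) = 1.221
Css,max = 29.2 × 1.221 = 35.64 mg/L
Css,min = Css,max × e^(−kτ) = 35.64 × 0.1807 ≈ 6.44 mg/L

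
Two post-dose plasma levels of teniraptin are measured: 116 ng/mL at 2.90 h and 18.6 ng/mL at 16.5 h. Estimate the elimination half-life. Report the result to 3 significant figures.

k = ln(C₁/C₂) / (t₂ − t₁) = ln(116/18.6) / (16.5 − 2.90)
  = 1.830 / 13.60 = 0.1346 h⁻¹
t½ = ln 2 / k = ln 2 / 0.1346 ≈ 5.15 hours

5.15 hours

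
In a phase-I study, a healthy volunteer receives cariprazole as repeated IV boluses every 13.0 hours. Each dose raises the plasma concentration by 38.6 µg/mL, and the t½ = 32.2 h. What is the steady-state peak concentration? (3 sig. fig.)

158 µg/mL

k = ln 2 / 32.2 = 0.02153 h⁻¹
Fraction remaining after one interval: e^(−kτ) = e^(−0.02153 × 13.0) = 0.7559
R = 1 / (1 − 0.7559) = 4.097
Css,max = 38.6 × 4.097 ≈ 158 µg/mL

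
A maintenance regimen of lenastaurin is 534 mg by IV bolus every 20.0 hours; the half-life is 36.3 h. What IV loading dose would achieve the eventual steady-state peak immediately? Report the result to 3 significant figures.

1680 mg

k = ln 2 / 36.3 = 0.01909 h⁻¹
Accumulation ratio R = 1 / (1 − e^(−kτ)) = 1 / (1 − e^(−0.01909×20.0)) = 1 / (1 − 0.6826) = 3.150
Loading dose = maintenance dose × R = 534 × 3.150 ≈ 1680 mg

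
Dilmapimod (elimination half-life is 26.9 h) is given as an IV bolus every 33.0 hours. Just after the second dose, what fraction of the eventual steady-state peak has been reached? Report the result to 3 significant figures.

k = ln 2 / 26.9 = 0.02577 h⁻¹
f_n = 1 − e^(−nkτ) = 1 − e^(−2 × 0.02577 × 33.0) = 1 − e^(−1.701) = 1 − 0.1826 ≈ 0.817

0.817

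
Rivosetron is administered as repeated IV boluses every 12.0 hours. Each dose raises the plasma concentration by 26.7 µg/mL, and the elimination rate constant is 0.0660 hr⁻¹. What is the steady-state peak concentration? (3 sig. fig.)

Fraction remaining after one interval: e^(−kτ) = e^(−0.06600 × 12.0) = 0.4529
R = 1 / (1 − 0.4529) = 1.828
Css,max = 26.7 × 1.828 ≈ 48.8 µg/mL

48.8 µg/mL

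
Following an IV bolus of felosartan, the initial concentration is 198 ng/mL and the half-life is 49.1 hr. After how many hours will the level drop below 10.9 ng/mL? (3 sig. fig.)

205 hours

k = ln 2 / 49.1 = 0.01412 hr⁻¹
C(t) = C₀ e^(−kt)  ⇒  t = ln(C₀/C) / k
t = ln(198/10.9) / 0.01412 = 2.900 / 0.01412 ≈ 205 hours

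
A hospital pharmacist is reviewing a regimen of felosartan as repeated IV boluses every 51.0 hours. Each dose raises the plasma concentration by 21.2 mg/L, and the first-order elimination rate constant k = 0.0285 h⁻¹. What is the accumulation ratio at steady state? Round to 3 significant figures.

Fraction remaining after one interval: e^(−kτ) = e^(−0.02850 × 51.0) = 0.2338
R = 1 / (1 − 0.2338) = 1 / 0.7662 ≈ 1.31

1.31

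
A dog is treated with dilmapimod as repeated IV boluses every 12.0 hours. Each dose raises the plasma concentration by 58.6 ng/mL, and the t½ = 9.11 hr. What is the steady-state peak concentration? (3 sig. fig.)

k = ln 2 / 9.11 = 0.07609 hr⁻¹
Fraction remaining after one interval: e^(−kτ) = e^(−0.07609 × 12.0) = 0.4013
R = 1 / (1 − 0.4013) = 1.670
Css,max = 58.6 × 1.670 ≈ 97.9 ng/mL

97.9 ng/mL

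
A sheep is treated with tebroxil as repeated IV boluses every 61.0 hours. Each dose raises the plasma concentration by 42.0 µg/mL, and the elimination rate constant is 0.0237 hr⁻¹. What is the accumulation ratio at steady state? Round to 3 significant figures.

Fraction remaining after one interval: e^(−kτ) = e^(−0.02370 × 61.0) = 0.2356
R = 1 / (1 − 0.2356) = 1 / 0.7644 ≈ 1.31

1.31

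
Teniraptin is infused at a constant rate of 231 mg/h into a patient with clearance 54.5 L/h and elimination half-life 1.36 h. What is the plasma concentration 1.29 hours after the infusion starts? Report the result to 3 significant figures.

2.04 µg/mL

Css = rate / CL = 231 / 54.5 = 4.239 µg/mL
k = ln 2 / 1.36 = 0.5097 h⁻¹
C(t) = Css (1 − e^(−kt)) = 4.239 × (1 − e^(−0.6575)) = 4.239 × 0.4818 ≈ 2.04 µg/mL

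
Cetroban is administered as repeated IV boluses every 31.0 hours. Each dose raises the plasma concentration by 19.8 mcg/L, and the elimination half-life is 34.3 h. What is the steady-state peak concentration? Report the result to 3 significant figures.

k = ln 2 / 34.3 = 0.02021 h⁻¹
Fraction remaining after one interval: e^(−kτ) = e^(−0.02021 × 31.0) = 0.5345
R = 1 / (1 − 0.5345) = 2.148
Css,max = 19.8 × 2.148 ≈ 42.5 mcg/L

42.5 mcg/L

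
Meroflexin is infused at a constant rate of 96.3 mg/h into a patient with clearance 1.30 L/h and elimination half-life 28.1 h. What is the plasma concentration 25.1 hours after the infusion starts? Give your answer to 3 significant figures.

34.2 µg/mL

Css = rate / CL = 96.3 / 1.30 = 74.08 µg/mL
k = ln 2 / 28.1 = 0.02467 h⁻¹
C(t) = Css (1 − e^(−kt)) = 74.08 × (1 − e^(−0.6191)) = 74.08 × 0.4616 ≈ 34.2 µg/mL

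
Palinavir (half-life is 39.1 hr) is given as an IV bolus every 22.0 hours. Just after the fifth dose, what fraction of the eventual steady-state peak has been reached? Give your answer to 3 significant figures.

k = ln 2 / 39.1 = 0.01773 hr⁻¹
f_n = 1 − e^(−nkτ) = 1 − e^(−5 × 0.01773 × 22.0) = 1 − e^(−1.950) = 1 − 0.1423 ≈ 0.858

0.858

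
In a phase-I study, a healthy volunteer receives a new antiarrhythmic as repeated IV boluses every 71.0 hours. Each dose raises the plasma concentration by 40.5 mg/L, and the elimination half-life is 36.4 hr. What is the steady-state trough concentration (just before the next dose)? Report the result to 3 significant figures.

k = ln 2 / 36.4 = 0.01904 hr⁻¹
Fraction remaining after one interval: e^(−kτ) = e^(−0.01904 × 71.0) = 0.2587
R = 1 / (1 − 0.2587) = 1.349
Css,max = 40.5 × 1.349 = 54.64 mg/L
Css,min = Css,max × e^(−kτ) = 54.64 × 0.2587 ≈ 14.1 mg/L

14.1 mg/L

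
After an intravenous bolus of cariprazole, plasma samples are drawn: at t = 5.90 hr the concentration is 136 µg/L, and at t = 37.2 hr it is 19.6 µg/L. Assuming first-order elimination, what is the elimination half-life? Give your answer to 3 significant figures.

k = ln(C₁/C₂) / (t₂ − t₁) = ln(136/19.6) / (37.2 − 5.90)
  = 1.937 / 31.30 = 0.06189 hr⁻¹
t½ = ln 2 / k = ln 2 / 0.06189 ≈ 11.2 hours

11.2 hours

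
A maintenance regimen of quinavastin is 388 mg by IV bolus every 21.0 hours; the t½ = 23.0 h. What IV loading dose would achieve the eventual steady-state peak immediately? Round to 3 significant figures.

827 mg

k = ln 2 / 23.0 = 0.03014 h⁻¹
Accumulation ratio R = 1 / (1 − e^(−kτ)) = 1 / (1 − e^(−0.03014×21.0)) = 1 / (1 − 0.5311) = 2.132
Loading dose = maintenance dose × R = 388 × 2.132 ≈ 827 mg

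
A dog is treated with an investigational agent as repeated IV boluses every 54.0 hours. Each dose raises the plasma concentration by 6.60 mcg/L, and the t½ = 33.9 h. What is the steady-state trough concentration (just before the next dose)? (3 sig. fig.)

3.27 mcg/L

k = ln 2 / 33.9 = 0.02045 h⁻¹
Fraction remaining after one interval: e^(−kτ) = e^(−0.02045 × 54.0) = 0.3315
R = 1 / (1 − 0.3315) = 1.496
Css,max = 6.60 × 1.496 = 9.873 mcg/L
Css,min = Css,max × e^(−kτ) = 9.873 × 0.3315 ≈ 3.27 mcg/L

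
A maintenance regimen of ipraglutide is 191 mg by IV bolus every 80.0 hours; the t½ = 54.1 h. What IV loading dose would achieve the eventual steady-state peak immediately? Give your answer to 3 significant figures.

k = ln 2 / 54.1 = 0.01281 h⁻¹
Accumulation ratio R = 1 / (1 − e^(−kτ)) = 1 / (1 − e^(−0.01281×80.0)) = 1 / (1 − 0.3588) = 1.560
Loading dose = maintenance dose × R = 191 × 1.560 ≈ 298 mg

298 mg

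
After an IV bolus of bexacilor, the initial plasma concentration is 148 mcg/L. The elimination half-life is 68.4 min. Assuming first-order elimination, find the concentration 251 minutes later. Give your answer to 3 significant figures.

k = ln 2 / 68.4 = 0.01013 min⁻¹
251 min is 3.670 half-lives, so C = 148 × (1/2)^3.670 = 148 × 0.07859 ≈ 11.6 mcg/L

11.6 mcg/L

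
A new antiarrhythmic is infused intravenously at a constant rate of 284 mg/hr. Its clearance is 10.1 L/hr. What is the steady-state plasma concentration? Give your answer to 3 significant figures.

28.1 mg/L

Css = infusion rate / CL = 284 / 10.1 ≈ 28.1 mg/L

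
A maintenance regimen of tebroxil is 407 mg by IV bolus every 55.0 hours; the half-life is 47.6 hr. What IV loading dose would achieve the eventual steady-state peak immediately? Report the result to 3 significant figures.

k = ln 2 / 47.6 = 0.01456 hr⁻¹
Accumulation ratio R = 1 / (1 − e^(−kτ)) = 1 / (1 − e^(−0.01456×55.0)) = 1 / (1 − 0.4489) = 1.815
Loading dose = maintenance dose × R = 407 × 1.815 ≈ 739 mg

739 mg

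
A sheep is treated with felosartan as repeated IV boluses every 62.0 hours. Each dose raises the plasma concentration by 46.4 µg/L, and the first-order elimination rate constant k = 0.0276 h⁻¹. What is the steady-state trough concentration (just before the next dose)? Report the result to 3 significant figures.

10.2 µg/L

Fraction remaining after one interval: e^(−kτ) = e^(−0.02760 × 62.0) = 0.1806
R = 1 / (1 − 0.1806) = 1.220
Css,max = 46.4 × 1.220 = 56.63 µg/L
Css,min = Css,max × e^(−kτ) = 56.63 × 0.1806 ≈ 10.2 µg/L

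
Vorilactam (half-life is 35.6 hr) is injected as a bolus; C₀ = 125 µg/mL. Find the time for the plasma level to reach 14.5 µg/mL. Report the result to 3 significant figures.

111 hours

k = ln 2 / 35.6 = 0.01947 hr⁻¹
C(t) = C₀ e^(−kt)  ⇒  t = ln(C₀/C) / k
t = ln(125/14.5) / 0.01947 = 2.154 / 0.01947 ≈ 111 hours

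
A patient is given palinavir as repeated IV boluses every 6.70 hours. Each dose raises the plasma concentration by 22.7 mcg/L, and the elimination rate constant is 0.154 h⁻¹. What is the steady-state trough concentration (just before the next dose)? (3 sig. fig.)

12.6 mcg/L

Fraction remaining after one interval: e^(−kτ) = e^(−0.1540 × 6.70) = 0.3564
R = 1 / (1 − 0.3564) = 1.554
Css,max = 22.7 × 1.554 = 35.27 mcg/L
Css,min = Css,max × e^(−kτ) = 35.27 × 0.3564 ≈ 12.6 mcg/L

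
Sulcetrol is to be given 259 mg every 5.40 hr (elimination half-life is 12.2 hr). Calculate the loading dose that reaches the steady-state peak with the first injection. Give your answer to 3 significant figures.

980 mg

k = ln 2 / 12.2 = 0.05682 hr⁻¹
Accumulation ratio R = 1 / (1 − e^(−kτ)) = 1 / (1 − e^(−0.05682×5.40)) = 1 / (1 − 0.7358) = 3.785
Loading dose = maintenance dose × R = 259 × 3.785 ≈ 980 mg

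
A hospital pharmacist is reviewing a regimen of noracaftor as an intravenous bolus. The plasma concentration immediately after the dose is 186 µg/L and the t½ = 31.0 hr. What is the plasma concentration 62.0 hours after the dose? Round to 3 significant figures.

46.5 µg/L

k = ln 2 / 31.0 = 0.02236 hr⁻¹
C(t) = C₀ e^(−kt) = 186 × e^(−0.02236 × 62.0) = 186 × e^(−1.386) = 186 × 0.2500 ≈ 46.5 µg/L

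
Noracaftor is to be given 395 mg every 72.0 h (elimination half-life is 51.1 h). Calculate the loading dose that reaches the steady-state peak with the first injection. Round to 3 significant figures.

k = ln 2 / 51.1 = 0.01356 h⁻¹
Accumulation ratio R = 1 / (1 − e^(−kτ)) = 1 / (1 − e^(−0.01356×72.0)) = 1 / (1 − 0.3766) = 1.604
Loading dose = maintenance dose × R = 395 × 1.604 ≈ 634 mg

634 mg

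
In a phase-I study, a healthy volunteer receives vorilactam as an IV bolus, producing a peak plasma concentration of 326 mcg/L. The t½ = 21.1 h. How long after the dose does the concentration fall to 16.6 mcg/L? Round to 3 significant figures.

90.6 hours

k = ln 2 / 21.1 = 0.03285 h⁻¹
C(t) = C₀ e^(−kt)  ⇒  t = ln(C₀/C) / k
t = ln(326/16.6) / 0.03285 = 2.977 / 0.03285 ≈ 90.6 hours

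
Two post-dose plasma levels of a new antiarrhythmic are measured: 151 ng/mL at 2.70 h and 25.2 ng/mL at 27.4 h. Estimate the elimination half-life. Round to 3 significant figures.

k = ln(C₁/C₂) / (t₂ − t₁) = ln(151/25.2) / (27.4 − 2.70)
  = 1.790 / 24.70 = 0.07249 h⁻¹
t½ = ln 2 / k = ln 2 / 0.07249 ≈ 9.56 hours

9.56 hours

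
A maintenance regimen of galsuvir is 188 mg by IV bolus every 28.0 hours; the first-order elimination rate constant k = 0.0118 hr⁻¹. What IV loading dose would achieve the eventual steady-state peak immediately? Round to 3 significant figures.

Accumulation ratio R = 1 / (1 − e^(−kτ)) = 1 / (1 − e^(−0.01180×28.0)) = 1 / (1 − 0.7186) = 3.554
Loading dose = maintenance dose × R = 188 × 3.554 ≈ 668 mg

668 mg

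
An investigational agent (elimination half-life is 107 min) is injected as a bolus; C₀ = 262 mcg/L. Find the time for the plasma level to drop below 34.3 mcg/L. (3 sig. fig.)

314 minutes

k = ln 2 / 107 = 0.006478 min⁻¹
C(t) = C₀ e^(−kt)  ⇒  t = ln(C₀/C) / k
t = ln(262/34.3) / 0.006478 = 2.033 / 0.006478 ≈ 314 minutes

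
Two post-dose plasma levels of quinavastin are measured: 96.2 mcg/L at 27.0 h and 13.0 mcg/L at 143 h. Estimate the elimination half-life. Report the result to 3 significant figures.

k = ln(C₁/C₂) / (t₂ − t₁) = ln(96.2/13.0) / (143 − 27.0)
  = 2.001 / 116.0 = 0.01725 h⁻¹
t½ = ln 2 / k = ln 2 / 0.01725 ≈ 40.2 hours

40.2 hours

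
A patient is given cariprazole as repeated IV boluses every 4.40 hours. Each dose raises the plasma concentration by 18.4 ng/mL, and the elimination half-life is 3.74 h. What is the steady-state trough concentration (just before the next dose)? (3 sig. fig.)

14.6 ng/mL

k = ln 2 / 3.74 = 0.1853 h⁻¹
Fraction remaining after one interval: e^(−kτ) = e^(−0.1853 × 4.40) = 0.4424
R = 1 / (1 − 0.4424) = 1.794
Css,max = 18.4 × 1.794 = 33.00 ng/mL
Css,min = Css,max × e^(−kτ) = 33.00 × 0.4424 ≈ 14.6 ng/mL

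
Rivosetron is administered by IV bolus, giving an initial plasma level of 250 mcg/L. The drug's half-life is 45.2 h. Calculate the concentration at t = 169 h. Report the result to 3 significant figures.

k = ln 2 / 45.2 = 0.01534 h⁻¹
169 h is 3.739 half-lives, so C = 250 × (1/2)^3.739 = 250 × 0.07490 ≈ 18.7 mcg/L

18.7 mcg/L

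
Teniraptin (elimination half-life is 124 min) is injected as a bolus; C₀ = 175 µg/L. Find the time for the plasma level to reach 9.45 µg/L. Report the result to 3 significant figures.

522 minutes

k = ln 2 / 124 = 0.005590 min⁻¹
C(t) = C₀ e^(−kt)  ⇒  t = ln(C₀/C) / k
t = ln(175/9.45) / 0.005590 = 2.919 / 0.005590 ≈ 522 minutes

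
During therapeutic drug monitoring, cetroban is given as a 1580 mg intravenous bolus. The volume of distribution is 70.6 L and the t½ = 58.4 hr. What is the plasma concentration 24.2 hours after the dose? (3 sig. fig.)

C₀ = dose / V = 1580 / 70.6 = 22.38 mg/L
k = ln 2 / 58.4 = 0.01187 hr⁻¹
C(t) = C₀ e^(−kt) = 22.38 × e^(−0.01187 × 24.2) = 22.38 × e^(−0.2872) = 22.38 × 0.7503 ≈ 16.8 mg/L

16.8 mg/L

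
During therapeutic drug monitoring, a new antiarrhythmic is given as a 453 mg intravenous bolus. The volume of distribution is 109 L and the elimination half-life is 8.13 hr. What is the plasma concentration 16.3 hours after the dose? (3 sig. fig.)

C₀ = dose / V = 453 / 109 = 4.156 µg/mL
k = ln 2 / 8.13 = 0.08526 hr⁻¹
C(t) = C₀ e^(−kt) = 4.156 × e^(−0.08526 × 16.3) = 4.156 × e^(−1.390) = 4.156 × 0.2491 ≈ 1.04 µg/mL

1.04 µg/mL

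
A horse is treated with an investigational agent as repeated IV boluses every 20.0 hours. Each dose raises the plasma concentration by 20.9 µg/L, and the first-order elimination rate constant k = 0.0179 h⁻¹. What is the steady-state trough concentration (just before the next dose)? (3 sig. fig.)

Fraction remaining after one interval: e^(−kτ) = e^(−0.01790 × 20.0) = 0.6991
R = 1 / (1 − 0.6991) = 3.323
Css,max = 20.9 × 3.323 = 69.45 µg/L
Css,min = Css,max × e^(−kτ) = 69.45 × 0.6991 ≈ 48.6 µg/L

48.6 µg/L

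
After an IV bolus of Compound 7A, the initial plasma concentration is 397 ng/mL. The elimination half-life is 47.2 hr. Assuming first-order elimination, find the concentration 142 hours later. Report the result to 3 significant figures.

k = ln 2 / 47.2 = 0.01469 hr⁻¹
C(t) = C₀ e^(−kt) = 397 × e^(−0.01469 × 142) = 397 × e^(−2.085) = 397 × 0.1243 ≈ 49.3 ng/mL

49.3 ng/mL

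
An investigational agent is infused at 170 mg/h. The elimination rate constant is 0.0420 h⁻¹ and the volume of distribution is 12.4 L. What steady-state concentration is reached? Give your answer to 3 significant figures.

326 µg/mL

CL = k · V = 0.0420 × 12.4 = 0.5208 L/h
Css = rate / CL = 170 / 0.5208 ≈ 326 µg/mL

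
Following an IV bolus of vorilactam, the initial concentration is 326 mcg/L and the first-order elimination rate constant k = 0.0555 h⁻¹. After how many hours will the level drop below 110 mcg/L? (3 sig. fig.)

C(t) = C₀ e^(−kt)  ⇒  t = ln(C₀/C) / k
t = ln(326/110) / 0.05550 = 1.086 / 0.05550 ≈ 19.6 hours

19.6 hours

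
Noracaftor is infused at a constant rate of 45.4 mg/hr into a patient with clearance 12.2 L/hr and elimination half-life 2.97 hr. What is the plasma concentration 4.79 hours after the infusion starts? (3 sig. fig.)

Css = rate / CL = 45.4 / 12.2 = 3.721 mg/L
k = ln 2 / 2.97 = 0.2334 hr⁻¹
C(t) = Css (1 − e^(−kt)) = 3.721 × (1 − e^(−1.118)) = 3.721 × 0.6730 ≈ 2.50 mg/L

2.50 mg/L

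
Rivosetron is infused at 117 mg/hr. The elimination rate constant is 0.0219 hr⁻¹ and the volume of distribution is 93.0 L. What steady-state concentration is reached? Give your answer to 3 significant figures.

CL = k · V = 0.0219 × 93.0 = 2.037 L/hr
Css = rate / CL = 117 / 2.037 ≈ 57.4 mg/L

57.4 mg/L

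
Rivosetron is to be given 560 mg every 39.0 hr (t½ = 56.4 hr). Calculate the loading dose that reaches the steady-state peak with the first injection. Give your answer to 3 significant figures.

1470 mg

k = ln 2 / 56.4 = 0.01229 hr⁻¹
Accumulation ratio R = 1 / (1 − e^(−kτ)) = 1 / (1 − e^(−0.01229×39.0)) = 1 / (1 − 0.6192) = 2.626
Loading dose = maintenance dose × R = 560 × 2.626 ≈ 1470 mg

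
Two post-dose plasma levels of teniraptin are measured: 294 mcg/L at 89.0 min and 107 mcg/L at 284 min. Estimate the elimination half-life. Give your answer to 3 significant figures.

134 minutes

k = ln(C₁/C₂) / (t₂ − t₁) = ln(294/107) / (284 − 89.0)
  = 1.011 / 195.0 = 0.005183 min⁻¹
t½ = ln 2 / k = ln 2 / 0.005183 ≈ 134 minutes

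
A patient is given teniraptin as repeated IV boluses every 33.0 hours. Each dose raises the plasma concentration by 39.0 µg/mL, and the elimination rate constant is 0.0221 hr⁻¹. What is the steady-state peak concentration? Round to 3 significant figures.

Fraction remaining after one interval: e^(−kτ) = e^(−0.02210 × 33.0) = 0.4822
R = 1 / (1 − 0.4822) = 1.931
Css,max = 39.0 × 1.931 ≈ 75.3 µg/mL

75.3 µg/mL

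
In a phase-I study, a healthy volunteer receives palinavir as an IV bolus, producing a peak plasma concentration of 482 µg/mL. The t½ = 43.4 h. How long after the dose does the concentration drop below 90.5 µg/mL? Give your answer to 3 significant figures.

k = ln 2 / 43.4 = 0.01597 h⁻¹
C(t) = C₀ e^(−kt)  ⇒  t = ln(C₀/C) / k
t = ln(482/90.5) / 0.01597 = 1.673 / 0.01597 ≈ 105 hours

105 hours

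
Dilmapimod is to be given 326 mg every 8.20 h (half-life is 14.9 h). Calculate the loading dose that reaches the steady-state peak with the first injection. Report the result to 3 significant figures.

k = ln 2 / 14.9 = 0.04652 h⁻¹
Accumulation ratio R = 1 / (1 − e^(−kτ)) = 1 / (1 − e^(−0.04652×8.20)) = 1 / (1 − 0.6829) = 3.153
Loading dose = maintenance dose × R = 326 × 3.153 ≈ 1030 mg

1030 mg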